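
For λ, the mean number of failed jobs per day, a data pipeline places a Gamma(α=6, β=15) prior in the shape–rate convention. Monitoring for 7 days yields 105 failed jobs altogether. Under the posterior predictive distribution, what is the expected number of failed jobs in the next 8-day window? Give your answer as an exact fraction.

Total count 105 over total exposure 7 days.
Posterior: α' = 6 + 105 = 111, β' = 15 + 7 = 22.
Predictive mean over an 8-day window = T·E[λ|data] = 8·111/22 = 444/11.

444/11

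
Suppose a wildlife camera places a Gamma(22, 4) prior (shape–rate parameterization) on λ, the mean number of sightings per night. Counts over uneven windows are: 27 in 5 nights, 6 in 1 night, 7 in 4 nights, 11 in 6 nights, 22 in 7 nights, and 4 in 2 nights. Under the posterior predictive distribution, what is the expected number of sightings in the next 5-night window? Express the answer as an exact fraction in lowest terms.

Total count: 27 + 6 + 7 + 11 + 22 + 4 = 77.
Total exposure: 5 + 1 + 4 + 6 + 7 + 2 = 25 nights.
The Gamma prior is conjugate for the Poisson rate, so λ | data ~ Gamma(22+77, 4+25) = Gamma(99, 29).
Predictive mean over a 5-night window = T·E[λ|data] = 5·99/29 = 495/29.

495/29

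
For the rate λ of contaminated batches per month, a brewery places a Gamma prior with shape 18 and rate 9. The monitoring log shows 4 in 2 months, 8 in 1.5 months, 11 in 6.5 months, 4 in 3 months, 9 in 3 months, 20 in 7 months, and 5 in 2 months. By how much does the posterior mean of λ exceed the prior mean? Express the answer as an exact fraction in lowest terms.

Total count: 4 + 8 + 11 + 4 + 9 + 20 + 5 = 61.
Total exposure: 2 + 1.5 + 6.5 + 3 + 3 + 7 + 2 = 25 months.
By Gamma–Poisson conjugacy, the posterior is Gamma(α + Σx, β + Σt) = Gamma(18 + 61, 9 + 25) = Gamma(79, 34).
Posterior mean = 79/34 = 79/34; prior mean = 18/9 = 2. Difference = 79/34 − 2 = 11/34.

11/34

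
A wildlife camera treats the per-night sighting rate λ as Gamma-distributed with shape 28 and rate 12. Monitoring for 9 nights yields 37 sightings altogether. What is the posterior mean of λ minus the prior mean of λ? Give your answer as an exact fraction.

Total count 37 over total exposure 9 nights.
Posterior: α' = 28 + 37 = 65, β' = 12 + 9 = 21.
Posterior mean = 65/21 = 65/21; prior mean = 28/12 = 7/3. Difference = 65/21 − 7/3 = 16/21.

16/21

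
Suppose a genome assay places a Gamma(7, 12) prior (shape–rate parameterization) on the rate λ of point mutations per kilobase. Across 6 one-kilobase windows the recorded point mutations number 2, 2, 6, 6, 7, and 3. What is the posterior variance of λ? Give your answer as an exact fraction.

Total count: 2 + 2 + 6 + 6 + 7 + 3 = 26.
Total exposure: 6 kilobases.
Conjugate update: add total count to the shape and total exposure to the rate, giving Gamma(33, 18).
Posterior variance = α'/β'² = 33/324 = 11/108.

11/108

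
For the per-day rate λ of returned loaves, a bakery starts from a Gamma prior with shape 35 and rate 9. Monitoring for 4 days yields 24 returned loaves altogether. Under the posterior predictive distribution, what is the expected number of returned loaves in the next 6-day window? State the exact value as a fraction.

354/13

Total count 24 over total exposure 4 days.
Conjugate update: add total count to the shape and total exposure to the rate, giving Gamma(59, 13).
Predictive mean over a 6-day window = T·E[λ|data] = 6·59/13 = 354/13.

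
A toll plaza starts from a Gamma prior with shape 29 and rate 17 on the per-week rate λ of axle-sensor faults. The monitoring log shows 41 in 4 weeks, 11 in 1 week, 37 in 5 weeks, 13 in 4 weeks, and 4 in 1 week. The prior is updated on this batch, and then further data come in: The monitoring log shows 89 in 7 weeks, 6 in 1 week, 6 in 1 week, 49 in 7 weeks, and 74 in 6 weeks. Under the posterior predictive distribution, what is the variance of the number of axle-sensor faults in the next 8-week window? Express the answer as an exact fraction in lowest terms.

44516/729

Total count: 41 + 11 + 37 + 13 + 4 = 106.
Total exposure: 4 + 1 + 5 + 4 + 1 = 15 weeks.
After the first batch: Gamma(29 + 106, 17 + 15) = Gamma(135, 32).
Total count: 89 + 6 + 6 + 49 + 74 = 224.
Total exposure: 7 + 1 + 1 + 7 + 6 = 22 weeks.
After the second batch: Gamma(135 + 224, 32 + 22) = Gamma(359, 54).
The posterior predictive for a window of length T is Negative Binomial with variance T·α'·(β'+T)/β'² = 8·359·62/2916 = 44516/729.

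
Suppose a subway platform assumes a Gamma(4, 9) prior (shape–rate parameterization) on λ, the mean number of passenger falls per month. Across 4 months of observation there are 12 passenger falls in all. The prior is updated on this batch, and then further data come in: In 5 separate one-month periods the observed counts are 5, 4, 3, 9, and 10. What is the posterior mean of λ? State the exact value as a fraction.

47/18

Total count 12 over total exposure 4 months.
After the first batch: Gamma(4 + 12, 9 + 4) = Gamma(16, 13).
Total count: 5 + 4 + 3 + 9 + 10 = 31.
Total exposure: 5 months.
After the second batch: Gamma(16 + 31, 13 + 5) = Gamma(47, 18).
Posterior mean = α'/β' = 47/18.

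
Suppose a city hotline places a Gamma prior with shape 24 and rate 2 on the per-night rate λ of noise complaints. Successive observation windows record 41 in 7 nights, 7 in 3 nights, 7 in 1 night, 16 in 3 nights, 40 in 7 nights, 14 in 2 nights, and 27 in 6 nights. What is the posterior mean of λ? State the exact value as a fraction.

176/31

Total count: 41 + 7 + 7 + 16 + 40 + 14 + 27 = 152.
Total exposure: 7 + 3 + 1 + 3 + 7 + 2 + 6 = 29 nights.
By Gamma–Poisson conjugacy, the posterior is Gamma(α + Σx, β + Σt) = Gamma(24 + 152, 2 + 29) = Gamma(176, 31).
Posterior mean = α'/β' = 176/31.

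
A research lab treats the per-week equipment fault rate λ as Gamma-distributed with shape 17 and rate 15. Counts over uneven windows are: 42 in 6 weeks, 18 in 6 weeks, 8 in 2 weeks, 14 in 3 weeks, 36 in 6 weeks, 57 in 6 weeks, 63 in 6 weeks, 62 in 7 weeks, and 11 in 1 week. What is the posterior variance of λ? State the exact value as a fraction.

82/841

Total count: 42 + 18 + 8 + 14 + 36 + 57 + 63 + 62 + 11 = 311.
Total exposure: 6 + 6 + 2 + 3 + 6 + 6 + 6 + 7 + 1 = 43 weeks.
Conjugate update: add total count to the shape and total exposure to the rate, giving Gamma(328, 58).
Posterior variance = α'/β'² = 328/3364 = 82/841.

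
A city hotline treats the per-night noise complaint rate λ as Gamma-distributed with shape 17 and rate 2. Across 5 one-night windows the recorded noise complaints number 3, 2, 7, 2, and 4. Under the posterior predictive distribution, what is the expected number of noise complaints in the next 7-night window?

35

Total count: 3 + 2 + 7 + 2 + 4 = 18.
Total exposure: 5 nights.
The Gamma prior is conjugate for the Poisson rate, so λ | data ~ Gamma(17+18, 2+5) = Gamma(35, 7).
Predictive mean over a 7-night window = T·E[λ|data] = 7·35/7 = 35.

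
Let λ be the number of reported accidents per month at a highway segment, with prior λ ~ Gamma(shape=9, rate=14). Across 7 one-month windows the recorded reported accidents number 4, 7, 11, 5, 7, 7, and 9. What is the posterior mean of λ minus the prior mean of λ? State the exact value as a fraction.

13/6

Total count: 4 + 7 + 11 + 5 + 7 + 7 + 9 = 50.
Total exposure: 7 months.
Conjugate update: add total count to the shape and total exposure to the rate, giving Gamma(59, 21).
Posterior mean = 59/21 = 59/21; prior mean = 9/14 = 9/14. Difference = 59/21 − 9/14 = 13/6.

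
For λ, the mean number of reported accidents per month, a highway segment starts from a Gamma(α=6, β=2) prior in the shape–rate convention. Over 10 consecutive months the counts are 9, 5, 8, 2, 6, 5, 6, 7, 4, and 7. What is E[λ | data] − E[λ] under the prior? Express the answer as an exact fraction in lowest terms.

Total count: 9 + 5 + 8 + 2 + 6 + 5 + 6 + 7 + 4 + 7 = 59.
Total exposure: 10 months.
By Gamma–Poisson conjugacy, the posterior is Gamma(α + Σx, β + Σt) = Gamma(6 + 59, 2 + 10) = Gamma(65, 12).
Posterior mean = 65/12 = 65/12; prior mean = 6/2 = 3. Difference = 65/12 − 3 = 29/12.

29/12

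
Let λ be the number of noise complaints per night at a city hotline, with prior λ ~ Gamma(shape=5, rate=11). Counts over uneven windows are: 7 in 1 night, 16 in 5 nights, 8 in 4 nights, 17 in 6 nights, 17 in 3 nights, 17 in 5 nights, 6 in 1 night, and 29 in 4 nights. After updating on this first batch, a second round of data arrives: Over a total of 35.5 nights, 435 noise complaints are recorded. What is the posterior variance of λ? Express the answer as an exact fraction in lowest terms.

2228/22801

Total count: 7 + 16 + 8 + 17 + 17 + 17 + 6 + 29 = 117.
Total exposure: 1 + 5 + 4 + 6 + 3 + 5 + 1 + 4 = 29 nights.
After the first batch: Gamma(5 + 117, 11 + 29) = Gamma(122, 40).
Total count 435 over total exposure 35.5 nights.
After the second batch: Gamma(122 + 435, 40 + 35.5) = Gamma(557, 151/2).
Posterior variance = α'/β'² = 557/(22801/4) = 2228/22801.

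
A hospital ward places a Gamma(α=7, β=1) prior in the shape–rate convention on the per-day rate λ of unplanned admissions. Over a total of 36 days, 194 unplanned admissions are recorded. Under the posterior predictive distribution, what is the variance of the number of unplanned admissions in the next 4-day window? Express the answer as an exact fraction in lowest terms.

Total count 194 over total exposure 36 days.
The Gamma prior is conjugate for the Poisson rate, so λ | data ~ Gamma(7+194, 1+36) = Gamma(201, 37).
The posterior predictive for a window of length T is Negative Binomial with variance T·α'·(β'+T)/β'² = 4·201·41/1369 = 32964/1369.

32964/1369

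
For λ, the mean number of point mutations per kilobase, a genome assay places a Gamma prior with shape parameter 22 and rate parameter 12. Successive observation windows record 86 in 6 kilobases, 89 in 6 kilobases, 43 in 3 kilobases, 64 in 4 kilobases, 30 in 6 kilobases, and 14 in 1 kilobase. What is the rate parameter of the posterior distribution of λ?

38

Total count: 86 + 89 + 43 + 64 + 30 + 14 = 326.
Total exposure: 6 + 6 + 3 + 4 + 6 + 1 = 26 kilobases.
Posterior: α' = 22 + 326 = 348, β' = 12 + 26 = 38.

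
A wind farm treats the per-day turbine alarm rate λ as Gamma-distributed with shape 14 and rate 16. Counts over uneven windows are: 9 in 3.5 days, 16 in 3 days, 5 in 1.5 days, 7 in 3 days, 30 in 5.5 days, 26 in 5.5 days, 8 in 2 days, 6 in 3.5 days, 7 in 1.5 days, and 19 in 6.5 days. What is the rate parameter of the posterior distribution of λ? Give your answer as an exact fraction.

103/2

Total count: 9 + 16 + 5 + 7 + 30 + 26 + 8 + 6 + 7 + 19 = 133.
Total exposure: 3.5 + 3 + 1.5 + 3 + 5.5 + 5.5 + 2 + 3.5 + 1.5 + 6.5 = 35.5 days.
The Gamma prior is conjugate for the Poisson rate, so λ | data ~ Gamma(14+133, 16+35.5) = Gamma(147, 103/2).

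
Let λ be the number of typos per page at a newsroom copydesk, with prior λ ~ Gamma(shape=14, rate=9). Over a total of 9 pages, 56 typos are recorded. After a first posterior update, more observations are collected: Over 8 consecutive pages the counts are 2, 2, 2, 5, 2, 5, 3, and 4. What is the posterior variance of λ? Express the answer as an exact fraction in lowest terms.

Total count 56 over total exposure 9 pages.
After the first batch: Gamma(14 + 56, 9 + 9) = Gamma(70, 18).
Total count: 2 + 2 + 2 + 5 + 2 + 5 + 3 + 4 = 25.
Total exposure: 8 pages.
After the second batch: Gamma(70 + 25, 18 + 8) = Gamma(95, 26).
Posterior variance = α'/β'² = 95/676.

95/676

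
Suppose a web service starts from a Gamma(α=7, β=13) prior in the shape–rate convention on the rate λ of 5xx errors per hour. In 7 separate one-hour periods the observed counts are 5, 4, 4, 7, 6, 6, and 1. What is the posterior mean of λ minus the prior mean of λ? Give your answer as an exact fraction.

Total count: 5 + 4 + 4 + 7 + 6 + 6 + 1 = 33.
Total exposure: 7 hours.
Posterior: α' = 7 + 33 = 40, β' = 13 + 7 = 20.
Posterior mean = 40/20 = 2; prior mean = 7/13 = 7/13. Difference = 2 − 7/13 = 19/13.

19/13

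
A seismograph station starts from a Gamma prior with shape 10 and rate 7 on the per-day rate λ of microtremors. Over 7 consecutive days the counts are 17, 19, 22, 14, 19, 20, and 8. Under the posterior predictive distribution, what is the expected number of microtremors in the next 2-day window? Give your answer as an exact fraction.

129/7

Total count: 17 + 19 + 22 + 14 + 19 + 20 + 8 = 119.
Total exposure: 7 days.
Gamma(α, β) with Poisson data over total exposure Σt gives posterior Gamma(α+Σx, β+Σt) = Gamma(129, 14).
Predictive mean over a 2-day window = T·E[λ|data] = 2·129/14 = 129/7.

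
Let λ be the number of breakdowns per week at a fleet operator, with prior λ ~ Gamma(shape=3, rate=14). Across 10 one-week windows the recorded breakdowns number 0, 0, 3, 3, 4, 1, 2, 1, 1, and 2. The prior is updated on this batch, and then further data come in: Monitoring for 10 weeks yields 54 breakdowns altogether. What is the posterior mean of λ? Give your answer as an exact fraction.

Total count: 0 + 0 + 3 + 3 + 4 + 1 + 2 + 1 + 1 + 2 = 17.
Total exposure: 10 weeks.
After the first batch: Gamma(3 + 17, 14 + 10) = Gamma(20, 24).
Total count 54 over total exposure 10 weeks.
After the second batch: Gamma(20 + 54, 24 + 10) = Gamma(74, 34).
Posterior mean = α'/β' = 74/34 = 37/17.

37/17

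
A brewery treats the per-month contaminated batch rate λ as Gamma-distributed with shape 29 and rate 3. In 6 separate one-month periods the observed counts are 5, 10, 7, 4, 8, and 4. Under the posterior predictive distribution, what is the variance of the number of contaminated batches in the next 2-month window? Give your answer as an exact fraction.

Total count: 5 + 10 + 7 + 4 + 8 + 4 = 38.
Total exposure: 6 months.
Posterior: α' = 29 + 38 = 67, β' = 3 + 6 = 9.
The posterior predictive for a window of length T is Negative Binomial with variance T·α'·(β'+T)/β'² = 2·67·11/81 = 1474/81.

1474/81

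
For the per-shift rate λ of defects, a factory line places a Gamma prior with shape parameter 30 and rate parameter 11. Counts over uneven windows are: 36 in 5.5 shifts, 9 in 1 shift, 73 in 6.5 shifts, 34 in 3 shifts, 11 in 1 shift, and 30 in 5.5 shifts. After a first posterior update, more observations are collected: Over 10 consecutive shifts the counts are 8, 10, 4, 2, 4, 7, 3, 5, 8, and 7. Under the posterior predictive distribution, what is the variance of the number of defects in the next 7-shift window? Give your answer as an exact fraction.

397334/7569

Total count: 36 + 9 + 73 + 34 + 11 + 30 = 193.
Total exposure: 5.5 + 1 + 6.5 + 3 + 1 + 5.5 = 22.5 shifts.
After the first batch: Gamma(30 + 193, 11 + 22.5) = Gamma(223, 67/2).
Total count: 8 + 10 + 4 + 2 + 4 + 7 + 3 + 5 + 8 + 7 = 58.
Total exposure: 10 shifts.
After the second batch: Gamma(223 + 58, 67/2 + 10) = Gamma(281, 87/2).
The posterior predictive for a window of length T is Negative Binomial with variance T·α'·(β'+T)/β'² = 7·281·(101/2)/(7569/4) = 397334/7569.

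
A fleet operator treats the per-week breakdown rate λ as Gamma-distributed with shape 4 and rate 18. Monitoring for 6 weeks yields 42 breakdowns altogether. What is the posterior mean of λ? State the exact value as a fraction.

Total count 42 over total exposure 6 weeks.
Conjugate update: add total count to the shape and total exposure to the rate, giving Gamma(46, 24).
Posterior mean = α'/β' = 46/24 = 23/12.

23/12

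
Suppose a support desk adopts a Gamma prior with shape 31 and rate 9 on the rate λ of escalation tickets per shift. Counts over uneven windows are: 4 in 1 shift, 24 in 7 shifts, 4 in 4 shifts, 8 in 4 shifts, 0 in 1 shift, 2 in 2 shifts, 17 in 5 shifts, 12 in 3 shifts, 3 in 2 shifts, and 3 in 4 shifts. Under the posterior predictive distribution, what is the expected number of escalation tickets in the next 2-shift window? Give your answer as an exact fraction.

36/7

Total count: 4 + 24 + 4 + 8 + 0 + 2 + 17 + 12 + 3 + 3 = 77.
Total exposure: 1 + 7 + 4 + 4 + 1 + 2 + 5 + 3 + 2 + 4 = 33 shifts.
Conjugate update: add total count to the shape and total exposure to the rate, giving Gamma(108, 42).
Predictive mean over a 2-shift window = T·E[λ|data] = 2·108/42 = 36/7.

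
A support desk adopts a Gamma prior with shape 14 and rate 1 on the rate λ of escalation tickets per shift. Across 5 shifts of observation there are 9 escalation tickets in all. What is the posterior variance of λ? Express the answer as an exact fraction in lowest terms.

Total count 9 over total exposure 5 shifts.
By Gamma–Poisson conjugacy, the posterior is Gamma(α + Σx, β + Σt) = Gamma(14 + 9, 1 + 5) = Gamma(23, 6).
Posterior variance = α'/β'² = 23/36.

23/36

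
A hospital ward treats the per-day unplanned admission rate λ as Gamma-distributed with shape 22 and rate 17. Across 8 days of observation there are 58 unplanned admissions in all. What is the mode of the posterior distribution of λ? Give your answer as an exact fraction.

Total count 58 over total exposure 8 days.
Posterior: α' = 22 + 58 = 80, β' = 17 + 8 = 25.
Posterior mode = (α'−1)/β' = 79/25.

79/25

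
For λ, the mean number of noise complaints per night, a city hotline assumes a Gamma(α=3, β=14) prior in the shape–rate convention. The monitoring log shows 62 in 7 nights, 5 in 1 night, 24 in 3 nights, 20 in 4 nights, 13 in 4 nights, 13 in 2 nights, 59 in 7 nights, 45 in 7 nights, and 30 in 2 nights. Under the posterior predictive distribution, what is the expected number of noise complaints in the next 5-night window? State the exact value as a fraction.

Total count: 62 + 5 + 24 + 20 + 13 + 13 + 59 + 45 + 30 = 271.
Total exposure: 7 + 1 + 3 + 4 + 4 + 2 + 7 + 7 + 2 = 37 nights.
Posterior: α' = 3 + 271 = 274, β' = 14 + 37 = 51.
Predictive mean over a 5-night window = T·E[λ|data] = 5·274/51 = 1370/51.

1370/51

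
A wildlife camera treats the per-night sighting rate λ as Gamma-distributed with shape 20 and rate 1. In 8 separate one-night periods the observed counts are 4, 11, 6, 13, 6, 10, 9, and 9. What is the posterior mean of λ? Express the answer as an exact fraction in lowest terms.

88/9

Total count: 4 + 11 + 6 + 13 + 6 + 10 + 9 + 9 = 68.
Total exposure: 8 nights.
Conjugate update: add total count to the shape and total exposure to the rate, giving Gamma(88, 9).
Posterior mean = α'/β' = 88/9.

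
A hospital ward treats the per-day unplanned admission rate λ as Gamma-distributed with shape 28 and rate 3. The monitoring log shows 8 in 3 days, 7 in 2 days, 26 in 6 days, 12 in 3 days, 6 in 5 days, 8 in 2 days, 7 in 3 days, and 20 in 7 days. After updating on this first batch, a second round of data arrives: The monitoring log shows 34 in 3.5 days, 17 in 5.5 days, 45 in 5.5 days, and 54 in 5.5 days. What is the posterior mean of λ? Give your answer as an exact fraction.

Total count: 8 + 7 + 26 + 12 + 6 + 8 + 7 + 20 = 94.
Total exposure: 3 + 2 + 6 + 3 + 5 + 2 + 3 + 7 = 31 days.
After the first batch: Gamma(28 + 94, 3 + 31) = Gamma(122, 34).
Total count: 34 + 17 + 45 + 54 = 150.
Total exposure: 3.5 + 5.5 + 5.5 + 5.5 = 20 days.
After the second batch: Gamma(122 + 150, 34 + 20) = Gamma(272, 54).
Posterior mean = α'/β' = 272/54 = 136/27.

136/27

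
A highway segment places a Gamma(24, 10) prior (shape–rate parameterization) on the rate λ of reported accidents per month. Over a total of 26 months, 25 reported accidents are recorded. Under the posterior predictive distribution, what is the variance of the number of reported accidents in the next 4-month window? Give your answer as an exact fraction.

Total count 25 over total exposure 26 months.
The Gamma prior is conjugate for the Poisson rate, so λ | data ~ Gamma(24+25, 10+26) = Gamma(49, 36).
The posterior predictive for a window of length T is Negative Binomial with variance T·α'·(β'+T)/β'² = 4·49·40/1296 = 490/81.

490/81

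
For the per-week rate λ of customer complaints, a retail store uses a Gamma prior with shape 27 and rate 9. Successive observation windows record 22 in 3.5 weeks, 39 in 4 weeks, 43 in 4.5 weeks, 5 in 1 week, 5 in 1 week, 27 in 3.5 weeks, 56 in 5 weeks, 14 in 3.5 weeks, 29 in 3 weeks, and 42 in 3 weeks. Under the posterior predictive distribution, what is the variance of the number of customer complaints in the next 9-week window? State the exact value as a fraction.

139050/1681

Total count: 22 + 39 + 43 + 5 + 5 + 27 + 56 + 14 + 29 + 42 = 282.
Total exposure: 3.5 + 4 + 4.5 + 1 + 1 + 3.5 + 5 + 3.5 + 3 + 3 = 32 weeks.
Posterior: α' = 27 + 282 = 309, β' = 9 + 32 = 41.
The posterior predictive for a window of length T is Negative Binomial with variance T·α'·(β'+T)/β'² = 9·309·50/1681 = 139050/1681.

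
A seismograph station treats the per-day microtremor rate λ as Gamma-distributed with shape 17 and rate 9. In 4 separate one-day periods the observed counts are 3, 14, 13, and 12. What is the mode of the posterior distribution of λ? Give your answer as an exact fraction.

58/13

Total count: 3 + 14 + 13 + 12 = 42.
Total exposure: 4 days.
Conjugate update: add total count to the shape and total exposure to the rate, giving Gamma(59, 13).
Posterior mode = (α'−1)/β' = 58/13.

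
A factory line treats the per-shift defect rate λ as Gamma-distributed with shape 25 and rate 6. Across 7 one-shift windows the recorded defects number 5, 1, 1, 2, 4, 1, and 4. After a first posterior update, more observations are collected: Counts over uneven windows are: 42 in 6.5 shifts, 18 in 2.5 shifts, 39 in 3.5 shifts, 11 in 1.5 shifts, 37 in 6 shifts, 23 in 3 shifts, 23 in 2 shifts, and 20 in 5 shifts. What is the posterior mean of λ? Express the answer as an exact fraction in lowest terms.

256/43

Total count: 5 + 1 + 1 + 2 + 4 + 1 + 4 = 18.
Total exposure: 7 shifts.
After the first batch: Gamma(25 + 18, 6 + 7) = Gamma(43, 13).
Total count: 42 + 18 + 39 + 11 + 37 + 23 + 23 + 20 = 213.
Total exposure: 6.5 + 2.5 + 3.5 + 1.5 + 6 + 3 + 2 + 5 = 30 shifts.
After the second batch: Gamma(43 + 213, 13 + 30) = Gamma(256, 43).
Posterior mean = α'/β' = 256/43.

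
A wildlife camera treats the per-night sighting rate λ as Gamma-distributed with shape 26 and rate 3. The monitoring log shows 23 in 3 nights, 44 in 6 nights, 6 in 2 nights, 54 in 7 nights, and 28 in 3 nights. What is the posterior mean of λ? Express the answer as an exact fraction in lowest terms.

Total count: 23 + 44 + 6 + 54 + 28 = 155.
Total exposure: 3 + 6 + 2 + 7 + 3 = 21 nights.
Conjugate update: add total count to the shape and total exposure to the rate, giving Gamma(181, 24).
Posterior mean = α'/β' = 181/24.

181/24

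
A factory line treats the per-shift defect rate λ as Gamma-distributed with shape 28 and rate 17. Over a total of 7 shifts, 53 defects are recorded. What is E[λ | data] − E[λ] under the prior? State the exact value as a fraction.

235/136

Total count 53 over total exposure 7 shifts.
By Gamma–Poisson conjugacy, the posterior is Gamma(α + Σx, β + Σt) = Gamma(28 + 53, 17 + 7) = Gamma(81, 24).
Posterior mean = 81/24 = 27/8; prior mean = 28/17 = 28/17. Difference = 27/8 − 28/17 = 235/136.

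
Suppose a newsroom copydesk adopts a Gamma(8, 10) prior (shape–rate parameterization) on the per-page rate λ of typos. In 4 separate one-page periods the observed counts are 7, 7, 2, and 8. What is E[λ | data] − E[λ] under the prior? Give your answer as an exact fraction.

Total count: 7 + 7 + 2 + 8 = 24.
Total exposure: 4 pages.
The Gamma prior is conjugate for the Poisson rate, so λ | data ~ Gamma(8+24, 10+4) = Gamma(32, 14).
Posterior mean = 32/14 = 16/7; prior mean = 8/10 = 4/5. Difference = 16/7 − 4/5 = 52/35.

52/35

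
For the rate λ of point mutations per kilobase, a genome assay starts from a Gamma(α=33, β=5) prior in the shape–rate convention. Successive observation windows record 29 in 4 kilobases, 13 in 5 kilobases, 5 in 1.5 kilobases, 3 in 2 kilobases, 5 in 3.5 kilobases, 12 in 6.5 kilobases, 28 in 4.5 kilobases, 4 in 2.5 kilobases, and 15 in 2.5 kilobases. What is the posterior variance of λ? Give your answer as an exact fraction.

147/1369

Total count: 29 + 13 + 5 + 3 + 5 + 12 + 28 + 4 + 15 = 114.
Total exposure: 4 + 5 + 1.5 + 2 + 3.5 + 6.5 + 4.5 + 2.5 + 2.5 = 32 kilobases.
Posterior: α' = 33 + 114 = 147, β' = 5 + 32 = 37.
Posterior variance = α'/β'² = 147/1369.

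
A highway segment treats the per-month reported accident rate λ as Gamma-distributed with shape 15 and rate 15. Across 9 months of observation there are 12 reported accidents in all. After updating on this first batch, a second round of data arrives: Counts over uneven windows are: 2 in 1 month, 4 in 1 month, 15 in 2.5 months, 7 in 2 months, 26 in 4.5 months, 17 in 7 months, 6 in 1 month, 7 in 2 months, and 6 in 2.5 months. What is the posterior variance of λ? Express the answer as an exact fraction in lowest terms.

Total count 12 over total exposure 9 months.
After the first batch: Gamma(15 + 12, 15 + 9) = Gamma(27, 24).
Total count: 2 + 4 + 15 + 7 + 26 + 17 + 6 + 7 + 6 = 90.
Total exposure: 1 + 1 + 2.5 + 2 + 4.5 + 7 + 1 + 2 + 2.5 = 23.5 months.
After the second batch: Gamma(27 + 90, 24 + 23.5) = Gamma(117, 95/2).
Posterior variance = α'/β'² = 117/(9025/4) = 468/9025.

468/9025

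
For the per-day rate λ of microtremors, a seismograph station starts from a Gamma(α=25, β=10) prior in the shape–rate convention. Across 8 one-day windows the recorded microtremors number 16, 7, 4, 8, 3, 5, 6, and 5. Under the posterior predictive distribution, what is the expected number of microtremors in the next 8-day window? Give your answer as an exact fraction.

316/9

Total count: 16 + 7 + 4 + 8 + 3 + 5 + 6 + 5 = 54.
Total exposure: 8 days.
Gamma(α, β) with Poisson data over total exposure Σt gives posterior Gamma(α+Σx, β+Σt) = Gamma(79, 18).
Predictive mean over an 8-day window = T·E[λ|data] = 8·79/18 = 316/9.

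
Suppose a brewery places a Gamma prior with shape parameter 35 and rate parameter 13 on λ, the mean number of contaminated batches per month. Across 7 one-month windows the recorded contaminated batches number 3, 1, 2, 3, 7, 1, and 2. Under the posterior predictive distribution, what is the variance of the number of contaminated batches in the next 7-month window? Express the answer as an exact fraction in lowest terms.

Total count: 3 + 1 + 2 + 3 + 7 + 1 + 2 = 19.
Total exposure: 7 months.
Conjugate update: add total count to the shape and total exposure to the rate, giving Gamma(54, 20).
The posterior predictive for a window of length T is Negative Binomial with variance T·α'·(β'+T)/β'² = 7·54·27/400 = 5103/200.

5103/200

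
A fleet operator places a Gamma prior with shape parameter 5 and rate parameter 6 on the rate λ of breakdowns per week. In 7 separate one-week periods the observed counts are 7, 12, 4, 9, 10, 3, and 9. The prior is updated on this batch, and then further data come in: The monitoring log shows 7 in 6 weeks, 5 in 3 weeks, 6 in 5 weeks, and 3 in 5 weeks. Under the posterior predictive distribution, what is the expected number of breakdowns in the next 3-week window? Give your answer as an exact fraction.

Total count: 7 + 12 + 4 + 9 + 10 + 3 + 9 = 54.
Total exposure: 7 weeks.
After the first batch: Gamma(5 + 54, 6 + 7) = Gamma(59, 13).
Total count: 7 + 5 + 6 + 3 = 21.
Total exposure: 6 + 3 + 5 + 5 = 19 weeks.
After the second batch: Gamma(59 + 21, 13 + 19) = Gamma(80, 32).
Predictive mean over a 3-week window = T·E[λ|data] = 3·80/32 = 15/2.

15/2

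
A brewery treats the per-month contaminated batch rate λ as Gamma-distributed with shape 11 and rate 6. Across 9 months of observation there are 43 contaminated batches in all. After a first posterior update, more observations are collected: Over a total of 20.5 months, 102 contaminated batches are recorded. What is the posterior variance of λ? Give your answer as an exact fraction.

624/5041

Total count 43 over total exposure 9 months.
After the first batch: Gamma(11 + 43, 6 + 9) = Gamma(54, 15).
Total count 102 over total exposure 20.5 months.
After the second batch: Gamma(54 + 102, 15 + 20.5) = Gamma(156, 71/2).
Posterior variance = α'/β'² = 156/(5041/4) = 624/5041.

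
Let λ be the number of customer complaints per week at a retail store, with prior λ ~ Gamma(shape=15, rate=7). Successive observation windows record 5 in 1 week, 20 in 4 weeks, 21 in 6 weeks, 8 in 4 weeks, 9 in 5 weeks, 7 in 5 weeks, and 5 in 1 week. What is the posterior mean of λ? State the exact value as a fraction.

Total count: 5 + 20 + 21 + 8 + 9 + 7 + 5 = 75.
Total exposure: 1 + 4 + 6 + 4 + 5 + 5 + 1 = 26 weeks.
Conjugate update: add total count to the shape and total exposure to the rate, giving Gamma(90, 33).
Posterior mean = α'/β' = 90/33 = 30/11.

30/11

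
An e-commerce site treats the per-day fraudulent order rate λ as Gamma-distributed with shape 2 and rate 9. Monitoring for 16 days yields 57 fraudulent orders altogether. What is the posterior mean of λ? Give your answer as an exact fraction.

Total count 57 over total exposure 16 days.
The Gamma prior is conjugate for the Poisson rate, so λ | data ~ Gamma(2+57, 9+16) = Gamma(59, 25).
Posterior mean = α'/β' = 59/25.

59/25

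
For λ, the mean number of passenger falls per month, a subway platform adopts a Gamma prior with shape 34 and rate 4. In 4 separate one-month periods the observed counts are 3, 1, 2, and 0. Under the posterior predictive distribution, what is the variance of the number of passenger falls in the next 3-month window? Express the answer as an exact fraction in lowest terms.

165/8

Total count: 3 + 1 + 2 + 0 = 6.
Total exposure: 4 months.
By Gamma–Poisson conjugacy, the posterior is Gamma(α + Σx, β + Σt) = Gamma(34 + 6, 4 + 4) = Gamma(40, 8).
The posterior predictive for a window of length T is Negative Binomial with variance T·α'·(β'+T)/β'² = 3·40·11/64 = 165/8.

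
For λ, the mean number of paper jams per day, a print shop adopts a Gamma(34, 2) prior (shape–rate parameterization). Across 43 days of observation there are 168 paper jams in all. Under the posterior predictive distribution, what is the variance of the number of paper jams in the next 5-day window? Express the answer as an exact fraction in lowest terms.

2020/81

Total count 168 over total exposure 43 days.
Conjugate update: add total count to the shape and total exposure to the rate, giving Gamma(202, 45).
The posterior predictive for a window of length T is Negative Binomial with variance T·α'·(β'+T)/β'² = 5·202·50/2025 = 2020/81.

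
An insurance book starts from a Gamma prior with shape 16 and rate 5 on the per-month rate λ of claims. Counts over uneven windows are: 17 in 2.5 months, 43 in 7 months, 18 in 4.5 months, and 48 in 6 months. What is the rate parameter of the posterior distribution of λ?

Total count: 17 + 43 + 18 + 48 = 126.
Total exposure: 2.5 + 7 + 4.5 + 6 = 20 months.
Posterior: α' = 16 + 126 = 142, β' = 5 + 20 = 25.

25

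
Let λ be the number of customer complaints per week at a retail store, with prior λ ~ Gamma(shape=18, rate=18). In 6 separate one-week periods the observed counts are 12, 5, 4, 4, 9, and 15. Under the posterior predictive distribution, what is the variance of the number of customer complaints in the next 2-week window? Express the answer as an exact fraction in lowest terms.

Total count: 12 + 5 + 4 + 4 + 9 + 15 = 49.
Total exposure: 6 weeks.
Gamma(α, β) with Poisson data over total exposure Σt gives posterior Gamma(α+Σx, β+Σt) = Gamma(67, 24).
The posterior predictive for a window of length T is Negative Binomial with variance T·α'·(β'+T)/β'² = 2·67·26/576 = 871/144.

871/144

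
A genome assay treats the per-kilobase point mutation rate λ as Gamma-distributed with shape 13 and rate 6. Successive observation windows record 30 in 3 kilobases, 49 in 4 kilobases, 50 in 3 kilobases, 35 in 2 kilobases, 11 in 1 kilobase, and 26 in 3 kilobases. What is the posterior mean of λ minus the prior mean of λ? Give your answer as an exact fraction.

Total count: 30 + 49 + 50 + 35 + 11 + 26 = 201.
Total exposure: 3 + 4 + 3 + 2 + 1 + 3 = 16 kilobases.
Conjugate update: add total count to the shape and total exposure to the rate, giving Gamma(214, 22).
Posterior mean = 214/22 = 107/11; prior mean = 13/6 = 13/6. Difference = 107/11 − 13/6 = 499/66.

499/66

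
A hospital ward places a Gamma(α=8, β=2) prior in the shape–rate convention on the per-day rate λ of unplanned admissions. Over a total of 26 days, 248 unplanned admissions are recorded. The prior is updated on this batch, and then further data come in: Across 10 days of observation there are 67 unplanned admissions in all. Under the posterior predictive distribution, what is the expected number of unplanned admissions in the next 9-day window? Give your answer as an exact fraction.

153/2

Total count 248 over total exposure 26 days.
After the first batch: Gamma(8 + 248, 2 + 26) = Gamma(256, 28).
Total count 67 over total exposure 10 days.
After the second batch: Gamma(256 + 67, 28 + 10) = Gamma(323, 38).
Predictive mean over a 9-day window = T·E[λ|data] = 9·323/38 = 153/2.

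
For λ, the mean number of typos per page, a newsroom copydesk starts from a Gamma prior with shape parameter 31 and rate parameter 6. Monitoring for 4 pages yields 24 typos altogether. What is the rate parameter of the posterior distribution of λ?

Total count 24 over total exposure 4 pages.
Conjugate update: add total count to the shape and total exposure to the rate, giving Gamma(55, 10).

10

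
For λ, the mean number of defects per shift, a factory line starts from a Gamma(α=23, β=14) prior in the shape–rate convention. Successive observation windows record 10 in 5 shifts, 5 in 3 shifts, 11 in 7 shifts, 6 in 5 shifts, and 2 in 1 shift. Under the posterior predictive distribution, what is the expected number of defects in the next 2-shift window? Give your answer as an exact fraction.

114/35

Total count: 10 + 5 + 11 + 6 + 2 = 34.
Total exposure: 5 + 3 + 7 + 5 + 1 = 21 shifts.
By Gamma–Poisson conjugacy, the posterior is Gamma(α + Σx, β + Σt) = Gamma(23 + 34, 14 + 21) = Gamma(57, 35).
Predictive mean over a 2-shift window = T·E[λ|data] = 2·57/35 = 114/35.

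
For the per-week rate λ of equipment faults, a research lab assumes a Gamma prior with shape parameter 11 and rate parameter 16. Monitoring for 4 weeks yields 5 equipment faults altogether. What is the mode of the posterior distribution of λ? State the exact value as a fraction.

Total count 5 over total exposure 4 weeks.
Conjugate update: add total count to the shape and total exposure to the rate, giving Gamma(16, 20).
Posterior mode = (α'−1)/β' = 15/20 = 3/4.

3/4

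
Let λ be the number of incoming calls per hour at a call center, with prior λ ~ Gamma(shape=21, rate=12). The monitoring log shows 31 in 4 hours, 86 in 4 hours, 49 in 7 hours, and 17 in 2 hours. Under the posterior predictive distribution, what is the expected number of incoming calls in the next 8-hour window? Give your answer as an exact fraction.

Total count: 31 + 86 + 49 + 17 = 183.
Total exposure: 4 + 4 + 7 + 2 = 17 hours.
The Gamma prior is conjugate for the Poisson rate, so λ | data ~ Gamma(21+183, 12+17) = Gamma(204, 29).
Predictive mean over an 8-hour window = T·E[λ|data] = 8·204/29 = 1632/29.

1632/29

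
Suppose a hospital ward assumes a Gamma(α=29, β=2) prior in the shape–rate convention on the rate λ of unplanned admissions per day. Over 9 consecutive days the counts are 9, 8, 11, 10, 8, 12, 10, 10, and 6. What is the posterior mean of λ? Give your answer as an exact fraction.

113/11

Total count: 9 + 8 + 11 + 10 + 8 + 12 + 10 + 10 + 6 = 84.
Total exposure: 9 days.
Conjugate update: add total count to the shape and total exposure to the rate, giving Gamma(113, 11).
Posterior mean = α'/β' = 113/11.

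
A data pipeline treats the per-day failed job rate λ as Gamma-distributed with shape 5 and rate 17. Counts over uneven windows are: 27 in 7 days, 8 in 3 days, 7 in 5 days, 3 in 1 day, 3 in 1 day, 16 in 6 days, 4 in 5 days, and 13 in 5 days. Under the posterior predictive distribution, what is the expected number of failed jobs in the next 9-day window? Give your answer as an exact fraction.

Total count: 27 + 8 + 7 + 3 + 3 + 16 + 4 + 13 = 81.
Total exposure: 7 + 3 + 5 + 1 + 1 + 6 + 5 + 5 = 33 days.
Posterior: α' = 5 + 81 = 86, β' = 17 + 33 = 50.
Predictive mean over a 9-day window = T·E[λ|data] = 9·86/50 = 387/25.

387/25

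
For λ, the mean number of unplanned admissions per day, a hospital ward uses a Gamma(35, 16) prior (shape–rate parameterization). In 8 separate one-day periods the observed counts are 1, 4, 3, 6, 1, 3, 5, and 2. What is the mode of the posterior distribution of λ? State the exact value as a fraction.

Total count: 1 + 4 + 3 + 6 + 1 + 3 + 5 + 2 = 25.
Total exposure: 8 days.
Conjugate update: add total count to the shape and total exposure to the rate, giving Gamma(60, 24).
Posterior mode = (α'−1)/β' = 59/24.

59/24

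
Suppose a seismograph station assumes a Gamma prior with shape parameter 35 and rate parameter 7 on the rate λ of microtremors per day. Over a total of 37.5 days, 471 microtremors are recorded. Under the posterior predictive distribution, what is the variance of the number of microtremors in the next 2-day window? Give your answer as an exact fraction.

Total count 471 over total exposure 37.5 days.
Posterior: α' = 35 + 471 = 506, β' = 7 + 37.5 = 89/2.
The posterior predictive for a window of length T is Negative Binomial with variance T·α'·(β'+T)/β'² = 2·506·(93/2)/(7921/4) = 188232/7921.

188232/7921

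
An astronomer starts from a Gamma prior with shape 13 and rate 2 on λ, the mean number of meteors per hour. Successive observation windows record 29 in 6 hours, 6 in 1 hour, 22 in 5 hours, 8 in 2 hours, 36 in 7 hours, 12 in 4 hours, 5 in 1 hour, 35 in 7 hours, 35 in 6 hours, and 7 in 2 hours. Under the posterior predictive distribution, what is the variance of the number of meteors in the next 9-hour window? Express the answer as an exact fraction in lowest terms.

97344/1849

Total count: 29 + 6 + 22 + 8 + 36 + 12 + 5 + 35 + 35 + 7 = 195.
Total exposure: 6 + 1 + 5 + 2 + 7 + 4 + 1 + 7 + 6 + 2 = 41 hours.
Gamma(α, β) with Poisson data over total exposure Σt gives posterior Gamma(α+Σx, β+Σt) = Gamma(208, 43).
The posterior predictive for a window of length T is Negative Binomial with variance T·α'·(β'+T)/β'² = 9·208·52/1849 = 97344/1849.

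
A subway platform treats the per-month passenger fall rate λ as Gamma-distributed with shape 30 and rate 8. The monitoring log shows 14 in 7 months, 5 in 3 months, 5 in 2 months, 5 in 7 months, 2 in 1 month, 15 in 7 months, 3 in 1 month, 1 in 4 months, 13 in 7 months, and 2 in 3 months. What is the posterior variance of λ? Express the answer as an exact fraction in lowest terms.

19/500

Total count: 14 + 5 + 5 + 5 + 2 + 15 + 3 + 1 + 13 + 2 = 65.
Total exposure: 7 + 3 + 2 + 7 + 1 + 7 + 1 + 4 + 7 + 3 = 42 months.
Gamma(α, β) with Poisson data over total exposure Σt gives posterior Gamma(α+Σx, β+Σt) = Gamma(95, 50).
Posterior variance = α'/β'² = 95/2500 = 19/500.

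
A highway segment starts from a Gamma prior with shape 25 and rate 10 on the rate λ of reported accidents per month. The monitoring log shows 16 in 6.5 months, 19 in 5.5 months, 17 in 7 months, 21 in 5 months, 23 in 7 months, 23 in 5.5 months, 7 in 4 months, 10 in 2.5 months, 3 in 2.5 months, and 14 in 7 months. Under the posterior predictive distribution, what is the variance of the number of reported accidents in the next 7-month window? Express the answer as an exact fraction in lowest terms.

346388/15625

Total count: 16 + 19 + 17 + 21 + 23 + 23 + 7 + 10 + 3 + 14 = 153.
Total exposure: 6.5 + 5.5 + 7 + 5 + 7 + 5.5 + 4 + 2.5 + 2.5 + 7 = 52.5 months.
Gamma(α, β) with Poisson data over total exposure Σt gives posterior Gamma(α+Σx, β+Σt) = Gamma(178, 125/2).
The posterior predictive for a window of length T is Negative Binomial with variance T·α'·(β'+T)/β'² = 7·178·(139/2)/(15625/4) = 346388/15625.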